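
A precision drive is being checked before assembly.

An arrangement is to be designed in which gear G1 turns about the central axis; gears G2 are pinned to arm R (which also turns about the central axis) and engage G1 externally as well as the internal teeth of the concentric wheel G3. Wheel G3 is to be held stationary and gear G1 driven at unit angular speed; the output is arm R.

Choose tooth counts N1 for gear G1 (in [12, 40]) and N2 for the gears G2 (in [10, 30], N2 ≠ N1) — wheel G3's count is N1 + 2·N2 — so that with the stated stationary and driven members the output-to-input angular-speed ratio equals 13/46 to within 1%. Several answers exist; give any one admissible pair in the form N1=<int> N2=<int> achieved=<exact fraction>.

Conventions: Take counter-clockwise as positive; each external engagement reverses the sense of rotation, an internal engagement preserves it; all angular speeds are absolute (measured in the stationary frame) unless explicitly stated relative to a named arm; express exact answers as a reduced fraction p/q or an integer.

topology: planetary set — design target 13/46, arm = carrier (Willis)
Willis with ω_ring = 0: ω_arm/ω_sun = N1/(N1+N3); set equal to 13/46  ⇒  N3/N1 = 1/(13/46) − 1 = 33/13
N3 = N1 + 2·N2  ⇒  N2/N1 = (N3/N1 − 1)/2 = (33/13 − 1)/2 = 10/13
smallest multiple with N1 ≥ 12 and N2 ≥ 10: k = 1  ⇒  N1 = 1·13 = 13, N2 = 1·10 = 10 (N1 ≤ 40, N2 ≤ 30, N2 ≠ N1 ✓), N3 = 13 + 2·10 = 33
check: N1/(N1+N3) with N1 = 13, N3 = 33 gives 13/46; |achieved − target| = 0 ≤ 13/4600 ✓

N1=13 N2=10 achieved=13/46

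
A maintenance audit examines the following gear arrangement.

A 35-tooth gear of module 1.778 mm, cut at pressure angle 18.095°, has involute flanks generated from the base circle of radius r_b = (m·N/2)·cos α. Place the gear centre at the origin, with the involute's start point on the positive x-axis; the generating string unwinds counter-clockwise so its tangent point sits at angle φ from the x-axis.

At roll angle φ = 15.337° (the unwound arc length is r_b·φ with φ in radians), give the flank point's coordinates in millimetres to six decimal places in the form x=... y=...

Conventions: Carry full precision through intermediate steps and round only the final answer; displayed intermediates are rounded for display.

x=30.616847 y=0.187741

recognized (one wheel, involute flank): single-mesh tooth geometry, m = 1.778, N = 35
pitch radius r_p = m·N/2 = 1.778·35/2 = 31.115000
base radius r_b = r_p·cos α = 31.115000·cos 18.095° = 29.576140
roll angle φ = 15.337° = 0.26768115 rad
x = r_b·(cos φ + φ·sin φ) = 30.616847
y = r_b·(sin φ − φ·cos φ) = 0.187741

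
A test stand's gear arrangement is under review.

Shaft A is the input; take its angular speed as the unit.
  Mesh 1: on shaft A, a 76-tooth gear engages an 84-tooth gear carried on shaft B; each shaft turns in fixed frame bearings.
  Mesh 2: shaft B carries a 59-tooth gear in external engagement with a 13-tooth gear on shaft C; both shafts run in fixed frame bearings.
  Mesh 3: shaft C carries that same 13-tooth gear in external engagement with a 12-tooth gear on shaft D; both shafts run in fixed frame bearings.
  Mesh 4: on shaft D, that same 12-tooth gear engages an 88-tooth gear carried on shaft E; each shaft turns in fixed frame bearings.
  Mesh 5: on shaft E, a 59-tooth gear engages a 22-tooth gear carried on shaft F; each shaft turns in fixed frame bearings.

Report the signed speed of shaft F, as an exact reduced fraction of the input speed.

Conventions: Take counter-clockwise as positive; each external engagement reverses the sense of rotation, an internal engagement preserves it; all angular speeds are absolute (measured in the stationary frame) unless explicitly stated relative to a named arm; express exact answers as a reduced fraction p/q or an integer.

-66139/40656

5-mesh fixed-axis compound train (all bearings frame-fixed)
mesh 1 [76T→84T]: |ω|/ω_in = 1×76/84 = 19/21, sense flips to −
mesh 2 [59T→13T]: |ω|/ω_in = (19/21)×59/13 = 1121/273, sense flips to +
mesh 3 [13T→12T]: |ω|/ω_in = (1121/273)×13/12 = 1121/252, sense flips to −
mesh 4 [12T→88T]: |ω|/ω_in = (1121/252)×12/88 = 1121/1848, sense flips to +
mesh 5 [59T→22T]: |ω|/ω_in = (1121/1848)×59/22 = 66139/40656, sense flips to −
signed output speed (× input speed) = -66139/40656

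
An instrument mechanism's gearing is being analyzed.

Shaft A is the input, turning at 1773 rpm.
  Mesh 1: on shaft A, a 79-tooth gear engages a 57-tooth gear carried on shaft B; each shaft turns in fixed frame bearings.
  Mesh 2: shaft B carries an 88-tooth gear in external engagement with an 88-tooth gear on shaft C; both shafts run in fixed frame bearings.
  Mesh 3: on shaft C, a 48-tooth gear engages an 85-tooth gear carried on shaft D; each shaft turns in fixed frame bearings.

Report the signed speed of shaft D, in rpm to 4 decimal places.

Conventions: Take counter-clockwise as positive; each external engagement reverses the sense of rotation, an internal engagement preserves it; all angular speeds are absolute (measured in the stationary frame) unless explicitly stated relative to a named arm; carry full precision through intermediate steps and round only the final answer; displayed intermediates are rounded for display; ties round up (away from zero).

-1387.6607 rpm

recognized (4 fixed axles, 3 meshes): fixed-axis compound train
mesh 1 [79T→57T]: ω = 1773.0000×79/57 = 2457.3158 rpm, sense flips to −
mesh 2 [88T→88T]: ω = 2457.3158×88/88 = 2457.3158 rpm, sense flips to +
mesh 3 [48T→85T]: ω = 2457.3158×48/85 = 1387.6607 rpm, sense flips to −
signed output speed = -1387.6607 rpm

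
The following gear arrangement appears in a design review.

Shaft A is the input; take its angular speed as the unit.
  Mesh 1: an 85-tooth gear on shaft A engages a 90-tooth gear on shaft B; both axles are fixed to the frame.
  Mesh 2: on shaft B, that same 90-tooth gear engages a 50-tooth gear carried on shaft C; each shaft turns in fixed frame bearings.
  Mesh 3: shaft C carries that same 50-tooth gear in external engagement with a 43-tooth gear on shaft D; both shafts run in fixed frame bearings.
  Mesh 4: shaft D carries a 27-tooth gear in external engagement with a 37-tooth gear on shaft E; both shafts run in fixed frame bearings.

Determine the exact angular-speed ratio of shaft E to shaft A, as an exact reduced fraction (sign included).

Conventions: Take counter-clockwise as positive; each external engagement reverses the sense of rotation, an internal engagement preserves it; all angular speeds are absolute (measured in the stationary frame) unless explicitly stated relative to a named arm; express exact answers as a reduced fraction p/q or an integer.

2295/1591

class = fixed-axis compound train [4 meshes; 4 ratios multiply, 4 sense flips]
mesh 1 [85T→90T]: running ratio 17/18, sense −
mesh 2 [90T→50T]: running ratio 17/10, sense +
mesh 3 [50T→43T]: running ratio 85/43, sense −
mesh 4 [27T→37T]: running ratio 2295/1591, sense +
ω_out/ω_in = 2295/1591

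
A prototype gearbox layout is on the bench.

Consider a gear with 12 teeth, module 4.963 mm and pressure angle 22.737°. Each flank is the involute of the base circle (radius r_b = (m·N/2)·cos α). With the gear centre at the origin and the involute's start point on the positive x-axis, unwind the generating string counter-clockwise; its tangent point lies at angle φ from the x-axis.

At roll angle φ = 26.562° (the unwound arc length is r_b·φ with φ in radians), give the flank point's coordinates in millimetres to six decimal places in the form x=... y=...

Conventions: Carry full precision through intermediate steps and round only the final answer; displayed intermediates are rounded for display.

x=30.258493 y=0.892674

recognized (one wheel, involute flank): single-mesh tooth geometry, m = 4.963, N = 12
pitch radius r_p = m·N/2 = 4.963·12/2 = 29.778000
base radius r_b = r_p·cos α = 29.778000·cos 22.737° = 27.463913
roll angle φ = 26.562° = 0.46359436 rad
x = r_b·(cos φ + φ·sin φ) = 30.258493
y = r_b·(sin φ − φ·cos φ) = 0.892674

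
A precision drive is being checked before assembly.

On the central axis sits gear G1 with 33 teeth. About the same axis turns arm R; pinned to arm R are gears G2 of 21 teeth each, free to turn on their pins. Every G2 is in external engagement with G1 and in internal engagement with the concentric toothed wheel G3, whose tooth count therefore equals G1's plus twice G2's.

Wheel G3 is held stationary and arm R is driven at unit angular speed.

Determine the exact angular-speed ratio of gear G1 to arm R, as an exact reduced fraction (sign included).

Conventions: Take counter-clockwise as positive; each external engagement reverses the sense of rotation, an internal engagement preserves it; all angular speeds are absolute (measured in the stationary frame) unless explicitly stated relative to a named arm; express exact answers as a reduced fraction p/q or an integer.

topology: planetary set — G1 33T / G2 21T / G3 75T, arm = carrier (Willis)
ring teeth: 33 + 2·21 = 75
33(ω_sun−ω_arm) = −75(ω_ring−ω_arm),  ω_ring = 0, ω_arm = 1
ω_sun = 1 − (75/33)(0−1) = 36/11
ω_out/ω_in = 36/11

36/11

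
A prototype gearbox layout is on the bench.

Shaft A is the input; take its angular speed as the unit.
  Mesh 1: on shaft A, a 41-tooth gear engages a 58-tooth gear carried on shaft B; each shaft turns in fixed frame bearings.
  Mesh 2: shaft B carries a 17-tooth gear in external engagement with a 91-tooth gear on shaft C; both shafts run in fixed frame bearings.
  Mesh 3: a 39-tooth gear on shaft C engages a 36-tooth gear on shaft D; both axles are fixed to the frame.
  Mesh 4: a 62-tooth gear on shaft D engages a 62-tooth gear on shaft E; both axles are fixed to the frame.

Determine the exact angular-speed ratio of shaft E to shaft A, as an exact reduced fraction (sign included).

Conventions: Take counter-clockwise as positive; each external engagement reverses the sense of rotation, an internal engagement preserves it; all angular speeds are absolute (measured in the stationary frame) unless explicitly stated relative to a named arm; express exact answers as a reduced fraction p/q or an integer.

class = fixed-axis compound train [4 meshes; 4 ratios multiply, 4 sense flips]
mesh 1 [41T→58T]: running ratio 41/58, sense −
mesh 2 [17T→91T]: running ratio 697/5278, sense +
mesh 3 [39T→36T]: running ratio 697/4872, sense −
mesh 4 [62T→62T]: running ratio 697/4872, sense +
ω_out/ω_in = 697/4872

697/4872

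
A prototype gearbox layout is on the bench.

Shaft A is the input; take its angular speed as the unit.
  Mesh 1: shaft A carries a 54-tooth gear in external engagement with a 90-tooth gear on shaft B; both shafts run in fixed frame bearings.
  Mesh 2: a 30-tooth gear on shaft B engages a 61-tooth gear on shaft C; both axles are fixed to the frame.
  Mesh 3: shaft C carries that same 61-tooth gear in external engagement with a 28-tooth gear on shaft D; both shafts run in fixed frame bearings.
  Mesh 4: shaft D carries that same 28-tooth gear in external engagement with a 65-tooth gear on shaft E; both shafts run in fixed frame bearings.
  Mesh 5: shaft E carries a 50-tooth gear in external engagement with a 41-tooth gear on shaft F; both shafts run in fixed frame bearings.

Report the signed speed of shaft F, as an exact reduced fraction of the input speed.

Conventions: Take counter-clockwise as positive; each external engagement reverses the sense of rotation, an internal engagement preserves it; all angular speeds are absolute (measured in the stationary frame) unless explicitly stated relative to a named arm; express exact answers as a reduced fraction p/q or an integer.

5-mesh fixed-axis compound train (all bearings frame-fixed)
mesh 1 [54T→90T]: |ω|/ω_in = 1×54/90 = 3/5, sense flips to −
mesh 2 [30T→61T]: |ω|/ω_in = (3/5)×30/61 = 18/61, sense flips to +
mesh 3 [61T→28T]: |ω|/ω_in = (18/61)×61/28 = 9/14, sense flips to −
mesh 4 [28T→65T]: |ω|/ω_in = (9/14)×28/65 = 18/65, sense flips to +
mesh 5 [50T→41T]: |ω|/ω_in = (18/65)×50/41 = 180/533, sense flips to −
signed output speed (× input speed) = -180/533

-180/533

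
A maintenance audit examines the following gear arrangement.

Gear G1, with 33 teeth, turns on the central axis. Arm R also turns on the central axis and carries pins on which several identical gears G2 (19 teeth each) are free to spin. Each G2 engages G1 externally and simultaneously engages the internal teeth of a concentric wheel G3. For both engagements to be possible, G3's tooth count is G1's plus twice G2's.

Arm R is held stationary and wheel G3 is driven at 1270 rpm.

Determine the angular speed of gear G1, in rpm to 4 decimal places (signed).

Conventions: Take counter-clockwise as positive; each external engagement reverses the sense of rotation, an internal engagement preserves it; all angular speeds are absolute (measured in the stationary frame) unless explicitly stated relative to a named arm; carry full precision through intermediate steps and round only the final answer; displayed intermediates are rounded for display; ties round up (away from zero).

planetary set (33T centre, 19T on arm, 71T internal) — Willis relation
normalise by the input: solve with ω_ring = 1, then scale by 1270 rpm
ring teeth: 33 + 2·19 = 71
33(ω_sun−ω_arm) = −71(ω_ring−ω_arm),  ω_arm = 0, ω_ring = 1
ω_sun = 0 − (71/33)(1−0) = -71/33
scale: ω_sun = -71/33 × 1270 rpm = -2732.4242 rpm

-2732.4242 rpm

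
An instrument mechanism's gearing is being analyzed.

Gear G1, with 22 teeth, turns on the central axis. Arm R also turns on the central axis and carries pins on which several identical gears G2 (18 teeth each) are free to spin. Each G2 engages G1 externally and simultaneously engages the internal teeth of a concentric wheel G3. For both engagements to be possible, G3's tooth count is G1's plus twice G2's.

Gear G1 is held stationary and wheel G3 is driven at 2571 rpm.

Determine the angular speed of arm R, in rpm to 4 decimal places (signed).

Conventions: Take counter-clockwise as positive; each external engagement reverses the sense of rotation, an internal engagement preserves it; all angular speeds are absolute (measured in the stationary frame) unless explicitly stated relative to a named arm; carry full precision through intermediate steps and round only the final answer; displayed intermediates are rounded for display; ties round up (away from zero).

topology: planetary set — G1 22T / G2 18T / G3 58T, arm = carrier (Willis)
normalise by the input: solve with ω_ring = 1, then scale by 2571 rpm
ring teeth: 22 + 2·18 = 58
22(ω_sun−ω_arm) = −58(ω_ring−ω_arm),  ω_sun = 0, ω_ring = 1
22(0−ω_arm) = −58(1−ω_arm)  ⇒  80·ω_arm = 58  ⇒  ω_arm = 29/40
scale: ω_arm = 29/40 × 2571 rpm = +1863.9750 rpm

+1863.9750 rpm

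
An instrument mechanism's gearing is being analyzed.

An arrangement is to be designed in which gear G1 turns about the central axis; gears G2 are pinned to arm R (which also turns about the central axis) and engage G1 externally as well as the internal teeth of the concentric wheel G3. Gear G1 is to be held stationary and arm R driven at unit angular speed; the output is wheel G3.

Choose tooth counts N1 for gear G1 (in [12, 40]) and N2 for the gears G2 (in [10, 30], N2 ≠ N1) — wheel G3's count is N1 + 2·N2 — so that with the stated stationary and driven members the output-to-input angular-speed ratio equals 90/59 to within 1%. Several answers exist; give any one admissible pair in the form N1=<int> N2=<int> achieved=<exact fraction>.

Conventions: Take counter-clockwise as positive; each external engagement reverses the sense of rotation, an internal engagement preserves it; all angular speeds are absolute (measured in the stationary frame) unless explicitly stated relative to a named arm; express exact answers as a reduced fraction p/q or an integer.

planetary set to be sized for 90/59 (Willis relation)
Willis with ω_sun = 0: ω_ring/ω_arm = (N1+N3)/N3; set equal to 90/59  ⇒  N3/N1 = 1/(90/59 − 1) = 59/31
N3 = N1 + 2·N2  ⇒  N2/N1 = (N3/N1 − 1)/2 = (59/31 − 1)/2 = 14/31
smallest multiple with N1 ≥ 12 and N2 ≥ 10: k = 1  ⇒  N1 = 1·31 = 31, N2 = 1·14 = 14 (N1 ≤ 40, N2 ≤ 30, N2 ≠ N1 ✓), N3 = 31 + 2·14 = 59
check: (N1+N3)/N3 with N1 = 31, N3 = 59 gives 90/59; |achieved − target| = 0 ≤ 9/590 ✓

N1=31 N2=14 achieved=90/59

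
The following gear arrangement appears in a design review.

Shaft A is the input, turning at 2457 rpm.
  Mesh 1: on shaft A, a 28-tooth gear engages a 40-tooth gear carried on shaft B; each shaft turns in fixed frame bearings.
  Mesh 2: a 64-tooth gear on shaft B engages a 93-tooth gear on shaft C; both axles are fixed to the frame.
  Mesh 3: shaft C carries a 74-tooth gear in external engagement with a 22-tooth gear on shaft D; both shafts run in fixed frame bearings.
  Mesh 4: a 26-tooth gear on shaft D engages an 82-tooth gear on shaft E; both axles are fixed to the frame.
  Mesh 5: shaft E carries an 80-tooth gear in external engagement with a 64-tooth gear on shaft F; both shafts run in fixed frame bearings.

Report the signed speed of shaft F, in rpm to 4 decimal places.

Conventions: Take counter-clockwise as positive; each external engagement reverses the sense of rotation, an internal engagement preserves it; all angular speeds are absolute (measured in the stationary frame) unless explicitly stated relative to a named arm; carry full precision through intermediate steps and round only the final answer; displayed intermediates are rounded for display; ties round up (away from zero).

-1577.8974 rpm

5-mesh fixed-axis compound train (all bearings frame-fixed)
mesh 1 [28T→40T]: ω = 2457.0000×28/40 = 1719.9000 rpm, sense flips to −
mesh 2 [64T→93T]: ω = 1719.9000×64/93 = 1183.5871 rpm, sense flips to +
mesh 3 [74T→22T]: ω = 1183.5871×74/22 = 3981.1566 rpm, sense flips to −
mesh 4 [26T→82T]: ω = 3981.1566×26/82 = 1262.3179 rpm, sense flips to +
mesh 5 [80T→64T]: ω = 1262.3179×80/64 = 1577.8974 rpm, sense flips to −
signed output speed = -1577.8974 rpm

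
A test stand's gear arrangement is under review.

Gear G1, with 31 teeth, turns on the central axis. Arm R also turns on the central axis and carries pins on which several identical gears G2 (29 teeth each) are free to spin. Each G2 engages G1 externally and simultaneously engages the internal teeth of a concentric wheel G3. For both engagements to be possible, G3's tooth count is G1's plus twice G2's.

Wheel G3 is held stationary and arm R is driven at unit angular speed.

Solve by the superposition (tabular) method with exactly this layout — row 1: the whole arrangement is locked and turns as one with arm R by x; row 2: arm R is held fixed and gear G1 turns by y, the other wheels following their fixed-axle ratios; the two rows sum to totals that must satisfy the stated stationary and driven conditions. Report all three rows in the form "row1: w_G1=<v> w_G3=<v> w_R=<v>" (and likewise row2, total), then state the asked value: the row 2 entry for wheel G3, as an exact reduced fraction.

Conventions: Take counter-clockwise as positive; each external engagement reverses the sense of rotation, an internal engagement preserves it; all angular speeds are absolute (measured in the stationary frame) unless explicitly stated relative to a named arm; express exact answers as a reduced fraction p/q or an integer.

planetary set (31T centre, 29T on arm, 89T internal) — Willis relation
row 1: whole set turns with the arm by x
row 2: sun turns y, ring = −(31/89)·y, arm 0
boundary: total ω_ring = x − (31/89)·y = 0 and total ω_arm = x = 1  ⇒  y = 89/31, x = 1
row 2 ring = −(31/89)·89/31 = -1
totals (row 1 + row 2): sun 1 + 89/31 = 120/31, ring 1 + (-1) = 0, arm 1 + 0 = 1
asked cell (row2, ring) = -1

row1: w_G1=1 w_G3=1 w_R=1
row2: w_G1=89/31 w_G3=-1 w_R=0
total: w_G1=120/31 w_G3=0 w_R=1
asked value: -1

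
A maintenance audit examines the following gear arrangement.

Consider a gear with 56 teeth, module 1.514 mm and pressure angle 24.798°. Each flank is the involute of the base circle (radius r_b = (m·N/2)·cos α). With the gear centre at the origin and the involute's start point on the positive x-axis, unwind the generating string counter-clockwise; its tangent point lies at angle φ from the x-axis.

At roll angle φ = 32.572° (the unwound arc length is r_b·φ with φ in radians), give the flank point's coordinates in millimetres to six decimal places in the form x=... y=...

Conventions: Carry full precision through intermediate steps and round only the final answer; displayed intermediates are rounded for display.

class = single-mesh tooth geometry [base-circle involute, m = 1.514, 56T]
pitch radius r_p = m·N/2 = 1.514·56/2 = 42.392000
base radius r_b = r_p·cos α = 42.392000·cos 24.798° = 38.483124
roll angle φ = 32.572° = 0.56848864 rad
x = r_b·(cos φ + φ·sin φ) = 44.208126
y = r_b·(sin φ − φ·cos φ) = 2.281463

x=44.208126 y=2.281463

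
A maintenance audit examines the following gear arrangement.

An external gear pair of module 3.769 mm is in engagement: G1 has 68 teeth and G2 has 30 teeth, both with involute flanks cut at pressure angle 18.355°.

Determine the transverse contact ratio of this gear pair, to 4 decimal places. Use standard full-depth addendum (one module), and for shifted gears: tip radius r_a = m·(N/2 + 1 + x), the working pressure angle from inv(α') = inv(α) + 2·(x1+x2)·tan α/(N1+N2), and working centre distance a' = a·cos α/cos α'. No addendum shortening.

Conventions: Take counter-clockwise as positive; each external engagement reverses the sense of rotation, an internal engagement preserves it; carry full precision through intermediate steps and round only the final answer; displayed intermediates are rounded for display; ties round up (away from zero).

1.8185

class = single-mesh tooth geometry [involute pair 68T × 30T, m = 3.769]
base radii: r_b1 = 121.626397, r_b2 = 53.658704
tip radii: r_a1 = 131.915000, r_a2 = 60.304000
no profile shift: α' = α, a' = a
action lengths: √(r_a1²−r_b1²) = 51.074327, √(r_a2²−r_b2²) = 27.519372
base pitch p_b = π·m·cos α = 11.238253
CR = (51.074327 + 27.519372 − 184.681000·sin 18.35500°)/11.238253 = 1.818518
contact ratio ≈ 1.8185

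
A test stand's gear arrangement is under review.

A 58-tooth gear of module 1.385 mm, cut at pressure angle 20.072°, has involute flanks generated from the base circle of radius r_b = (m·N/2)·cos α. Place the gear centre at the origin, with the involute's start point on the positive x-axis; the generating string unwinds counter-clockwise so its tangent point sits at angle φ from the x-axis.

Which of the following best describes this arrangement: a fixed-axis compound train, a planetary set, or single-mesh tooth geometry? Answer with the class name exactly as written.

recognized (one wheel, involute flank): single-mesh tooth geometry, m = 1.385, N = 58
classification: single-mesh tooth geometry

single-mesh tooth geometry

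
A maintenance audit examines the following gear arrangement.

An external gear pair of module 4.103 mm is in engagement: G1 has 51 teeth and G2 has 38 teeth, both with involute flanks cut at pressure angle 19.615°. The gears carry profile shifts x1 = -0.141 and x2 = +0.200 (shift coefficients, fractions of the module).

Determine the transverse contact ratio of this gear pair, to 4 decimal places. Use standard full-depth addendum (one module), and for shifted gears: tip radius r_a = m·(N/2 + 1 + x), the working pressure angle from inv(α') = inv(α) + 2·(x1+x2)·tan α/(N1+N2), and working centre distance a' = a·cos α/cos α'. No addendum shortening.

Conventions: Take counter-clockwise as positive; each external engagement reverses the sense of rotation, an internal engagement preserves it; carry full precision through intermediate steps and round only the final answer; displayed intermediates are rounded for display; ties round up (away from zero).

1.7262

topology: single-mesh involute geometry — m = 4.103, 51T/38T pair
base radii: r_b1 = 98.554982, r_b2 = 73.433124
tip radii: r_a1 = 108.150977, r_a2 = 82.880600
inv(α') = inv(19.615°) + 2·(-0.141+0.200)·tan α/(51+38) = 0.01450517  ⇒  α' = 19.82570°
a' = a·cos α / cos α' = 182.5835·cos 19.615°/cos 19.82570° = 182.824332
action lengths: √(r_a1²−r_b1²) = 44.537055, √(r_a2²−r_b2²) = 38.428767
base pitch p_b = π·m·cos α = 12.141945
CR = (44.537055 + 38.428767 − 182.824332·sin 19.82570°)/12.141945 = 1.726177
contact ratio ≈ 1.7262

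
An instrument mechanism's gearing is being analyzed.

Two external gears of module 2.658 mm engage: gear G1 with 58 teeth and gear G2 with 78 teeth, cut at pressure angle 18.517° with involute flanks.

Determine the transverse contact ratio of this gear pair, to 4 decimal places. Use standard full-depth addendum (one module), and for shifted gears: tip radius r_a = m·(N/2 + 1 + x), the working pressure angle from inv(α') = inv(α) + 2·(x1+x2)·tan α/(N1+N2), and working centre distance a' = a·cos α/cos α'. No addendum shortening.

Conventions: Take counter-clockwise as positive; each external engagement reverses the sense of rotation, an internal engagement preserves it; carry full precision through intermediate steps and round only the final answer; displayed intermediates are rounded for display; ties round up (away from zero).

topology: single-mesh involute geometry — m = 2.658, 58T/78T pair
base radii: r_b1 = 73.091424, r_b2 = 98.295363
tip radii: r_a1 = 79.740000, r_a2 = 106.320000
no profile shift: α' = α, a' = a
action lengths: √(r_a1²−r_b1²) = 31.876502, √(r_a2²−r_b2²) = 40.521155
base pitch p_b = π·m·cos α = 7.918051
CR = (31.876502 + 40.521155 − 180.744000·sin 18.51700°)/7.918051 = 1.893887
contact ratio ≈ 1.8939

1.8939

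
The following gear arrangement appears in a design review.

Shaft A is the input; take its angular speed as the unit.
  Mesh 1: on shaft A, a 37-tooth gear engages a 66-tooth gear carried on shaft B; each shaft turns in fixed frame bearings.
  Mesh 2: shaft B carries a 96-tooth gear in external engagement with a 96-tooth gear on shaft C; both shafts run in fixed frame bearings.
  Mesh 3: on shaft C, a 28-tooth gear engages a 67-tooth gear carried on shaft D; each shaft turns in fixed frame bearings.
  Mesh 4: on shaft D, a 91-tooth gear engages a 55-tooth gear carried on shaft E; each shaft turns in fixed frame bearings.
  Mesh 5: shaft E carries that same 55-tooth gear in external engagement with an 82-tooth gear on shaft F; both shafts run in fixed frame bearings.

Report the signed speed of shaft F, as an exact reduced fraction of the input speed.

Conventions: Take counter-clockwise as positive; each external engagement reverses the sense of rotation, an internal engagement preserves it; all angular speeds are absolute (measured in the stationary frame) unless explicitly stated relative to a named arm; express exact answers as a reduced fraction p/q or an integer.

-23569/90651

5-mesh fixed-axis compound train (all bearings frame-fixed)
mesh 1 [37T→66T]: |ω|/ω_in = 1×37/66 = 37/66, sense flips to −
mesh 2 [96T→96T]: |ω|/ω_in = (37/66)×96/96 = 37/66, sense flips to +
mesh 3 [28T→67T]: |ω|/ω_in = (37/66)×28/67 = 518/2211, sense flips to −
mesh 4 [91T→55T]: |ω|/ω_in = (518/2211)×91/55 = 47138/121605, sense flips to +
mesh 5 [55T→82T]: |ω|/ω_in = (47138/121605)×55/82 = 23569/90651, sense flips to −
signed output speed (× input speed) = -23569/90651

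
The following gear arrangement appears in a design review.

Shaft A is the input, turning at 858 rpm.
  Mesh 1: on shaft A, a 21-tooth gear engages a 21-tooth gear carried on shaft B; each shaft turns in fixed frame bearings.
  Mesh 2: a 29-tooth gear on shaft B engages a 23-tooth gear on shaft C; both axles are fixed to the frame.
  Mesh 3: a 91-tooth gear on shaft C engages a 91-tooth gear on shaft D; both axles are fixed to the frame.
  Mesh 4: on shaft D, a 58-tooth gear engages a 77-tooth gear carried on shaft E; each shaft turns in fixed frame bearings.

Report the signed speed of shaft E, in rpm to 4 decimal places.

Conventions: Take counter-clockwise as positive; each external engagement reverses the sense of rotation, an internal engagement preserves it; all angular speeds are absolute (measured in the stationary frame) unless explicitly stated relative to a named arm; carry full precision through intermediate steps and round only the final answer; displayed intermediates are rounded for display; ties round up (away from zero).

+814.8820 rpm

recognized (5 fixed axles, 4 meshes): fixed-axis compound train
mesh 1 [21T→21T]: ω = 858.0000×21/21 = 858.0000 rpm, sense flips to −
mesh 2 [29T→23T]: ω = 858.0000×29/23 = 1081.8261 rpm, sense flips to +
mesh 3 [91T→91T]: ω = 1081.8261×91/91 = 1081.8261 rpm, sense flips to −
mesh 4 [58T→77T]: ω = 1081.8261×58/77 = 814.8820 rpm, sense flips to +
signed output speed = +814.8820 rpm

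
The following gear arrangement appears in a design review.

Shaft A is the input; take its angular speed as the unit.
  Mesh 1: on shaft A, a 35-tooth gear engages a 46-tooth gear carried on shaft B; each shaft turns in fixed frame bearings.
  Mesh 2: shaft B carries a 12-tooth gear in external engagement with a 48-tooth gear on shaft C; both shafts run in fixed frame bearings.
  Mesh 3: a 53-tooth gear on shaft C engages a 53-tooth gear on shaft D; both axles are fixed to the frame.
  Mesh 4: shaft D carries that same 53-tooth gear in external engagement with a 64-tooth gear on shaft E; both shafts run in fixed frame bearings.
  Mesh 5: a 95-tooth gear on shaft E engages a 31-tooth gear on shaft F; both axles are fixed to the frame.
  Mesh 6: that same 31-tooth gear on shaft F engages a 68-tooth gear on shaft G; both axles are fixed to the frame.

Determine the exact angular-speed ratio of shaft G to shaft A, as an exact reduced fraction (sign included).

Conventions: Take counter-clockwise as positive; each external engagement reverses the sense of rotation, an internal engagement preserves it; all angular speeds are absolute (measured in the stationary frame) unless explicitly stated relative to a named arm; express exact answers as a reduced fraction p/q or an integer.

176225/800768

class = fixed-axis compound train [6 meshes; 6 ratios multiply, 6 sense flips]
mesh 1 [35T→46T]: running ratio 35/46, sense −
mesh 2 [12T→48T]: running ratio 35/184, sense +
mesh 3 [53T→53T]: running ratio 35/184, sense −
mesh 4 [53T→64T]: running ratio 1855/11776, sense +
mesh 5 [95T→31T]: running ratio 176225/365056, sense −
mesh 6 [31T→68T]: running ratio 176225/800768, sense +
ω_out/ω_in = 176225/800768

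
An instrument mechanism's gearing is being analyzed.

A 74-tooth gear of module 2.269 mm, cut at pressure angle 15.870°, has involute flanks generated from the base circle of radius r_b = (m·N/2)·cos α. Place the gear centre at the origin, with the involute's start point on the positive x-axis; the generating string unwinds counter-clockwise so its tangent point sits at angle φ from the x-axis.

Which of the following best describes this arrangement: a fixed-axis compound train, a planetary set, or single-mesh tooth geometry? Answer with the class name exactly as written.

single-mesh tooth geometry

topology: single-mesh involute geometry — m = 2.269, N = 74
classification: single-mesh tooth geometry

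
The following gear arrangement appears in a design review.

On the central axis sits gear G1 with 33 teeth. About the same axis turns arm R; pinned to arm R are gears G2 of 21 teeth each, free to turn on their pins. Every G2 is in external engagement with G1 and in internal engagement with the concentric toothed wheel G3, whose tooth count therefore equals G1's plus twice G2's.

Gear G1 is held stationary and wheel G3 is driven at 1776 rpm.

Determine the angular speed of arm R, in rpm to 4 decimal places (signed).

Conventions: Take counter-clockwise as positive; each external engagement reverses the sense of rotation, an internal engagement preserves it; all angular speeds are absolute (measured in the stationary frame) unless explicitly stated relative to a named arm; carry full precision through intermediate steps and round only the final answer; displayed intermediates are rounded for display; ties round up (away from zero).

planetary set (33T centre, 21T on arm, 75T internal) — Willis relation
normalise by the input: solve with ω_ring = 1, then scale by 1776 rpm
ring teeth: 33 + 2·21 = 75
33(ω_sun−ω_arm) = −75(ω_ring−ω_arm),  ω_sun = 0, ω_ring = 1
33(0−ω_arm) = −75(1−ω_arm)  ⇒  108·ω_arm = 75  ⇒  ω_arm = 25/36
scale: ω_arm = 25/36 × 1776 rpm = +1233.3333 rpm

+1233.3333 rpm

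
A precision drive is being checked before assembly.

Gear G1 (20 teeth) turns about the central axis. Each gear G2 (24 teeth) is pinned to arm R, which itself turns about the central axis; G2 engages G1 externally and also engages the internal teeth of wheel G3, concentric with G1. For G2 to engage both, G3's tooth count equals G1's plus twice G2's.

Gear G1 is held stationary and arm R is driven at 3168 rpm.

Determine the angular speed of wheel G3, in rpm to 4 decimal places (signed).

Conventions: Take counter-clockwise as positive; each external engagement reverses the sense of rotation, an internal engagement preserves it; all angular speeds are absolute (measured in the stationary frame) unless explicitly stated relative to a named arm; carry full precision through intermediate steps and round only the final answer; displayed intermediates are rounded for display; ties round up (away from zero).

class = planetary set [G3 = 20+2·24 = 68; Willis about the carrier]
normalise by the input: solve with ω_arm = 1, then scale by 3168 rpm
ring teeth: 20 + 2·24 = 68
20(ω_sun−ω_arm) = −68(ω_ring−ω_arm),  ω_sun = 0, ω_arm = 1
ω_ring = 1 − (20/68)(0−1) = 22/17
scale: ω_ring = 22/17 × 3168 rpm = +4099.7647 rpm

+4099.7647 rpm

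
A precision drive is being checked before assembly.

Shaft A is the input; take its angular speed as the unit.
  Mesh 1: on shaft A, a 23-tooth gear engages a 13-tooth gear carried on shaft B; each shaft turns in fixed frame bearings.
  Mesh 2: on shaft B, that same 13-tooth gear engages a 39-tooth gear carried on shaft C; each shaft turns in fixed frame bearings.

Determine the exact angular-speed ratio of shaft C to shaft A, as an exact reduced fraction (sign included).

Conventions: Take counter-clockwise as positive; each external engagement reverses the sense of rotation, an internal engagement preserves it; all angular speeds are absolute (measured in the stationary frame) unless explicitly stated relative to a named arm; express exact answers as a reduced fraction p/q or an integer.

23/39

class = fixed-axis compound train [2 meshes; 2 ratios multiply, 2 sense flips]
mesh 1 [23T→13T]: running ratio 23/13, sense −
mesh 2 [13T→39T]: running ratio 23/39, sense +
ω_out/ω_in = 23/39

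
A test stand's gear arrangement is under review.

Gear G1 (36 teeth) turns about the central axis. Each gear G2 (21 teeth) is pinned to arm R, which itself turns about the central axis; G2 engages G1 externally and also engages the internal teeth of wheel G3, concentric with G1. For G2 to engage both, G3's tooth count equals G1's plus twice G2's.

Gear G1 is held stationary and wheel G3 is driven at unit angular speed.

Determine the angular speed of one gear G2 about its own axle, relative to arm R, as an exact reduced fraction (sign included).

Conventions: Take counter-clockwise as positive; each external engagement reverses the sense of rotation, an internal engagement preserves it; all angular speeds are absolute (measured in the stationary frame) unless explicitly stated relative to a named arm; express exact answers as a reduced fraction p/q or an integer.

class = planetary set [G3 = 36+2·21 = 78; Willis about the carrier]
ring teeth: 36 + 2·21 = 78
36(ω_sun−ω_arm) = −78(ω_ring−ω_arm),  ω_sun = 0, ω_ring = 1
36(0−ω_arm) = −78(1−ω_arm)  ⇒  114·ω_arm = 78  ⇒  ω_arm = 13/19
sun–planet mesh: 36·(0−13/19) = −21·(ω_p−ω_arm)  ⇒  ω_p−ω_arm = 156/133
exact speed ratio = 156/133

156/133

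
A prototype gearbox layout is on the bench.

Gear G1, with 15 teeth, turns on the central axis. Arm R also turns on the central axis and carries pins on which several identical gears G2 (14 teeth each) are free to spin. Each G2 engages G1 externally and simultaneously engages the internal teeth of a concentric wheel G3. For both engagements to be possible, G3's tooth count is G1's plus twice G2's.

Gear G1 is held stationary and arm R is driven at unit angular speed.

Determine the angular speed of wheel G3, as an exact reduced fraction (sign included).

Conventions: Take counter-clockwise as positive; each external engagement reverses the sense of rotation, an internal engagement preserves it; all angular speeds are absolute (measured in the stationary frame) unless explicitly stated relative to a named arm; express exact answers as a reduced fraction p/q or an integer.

recognized (axles ride arm R): planetary set, 15/14/43 teeth
ring teeth: 15 + 2·14 = 43
15(ω_sun−ω_arm) = −43(ω_ring−ω_arm),  ω_sun = 0, ω_arm = 1
ω_ring = 1 − (15/43)(0−1) = 58/43
exact speed ratio = 58/43

58/43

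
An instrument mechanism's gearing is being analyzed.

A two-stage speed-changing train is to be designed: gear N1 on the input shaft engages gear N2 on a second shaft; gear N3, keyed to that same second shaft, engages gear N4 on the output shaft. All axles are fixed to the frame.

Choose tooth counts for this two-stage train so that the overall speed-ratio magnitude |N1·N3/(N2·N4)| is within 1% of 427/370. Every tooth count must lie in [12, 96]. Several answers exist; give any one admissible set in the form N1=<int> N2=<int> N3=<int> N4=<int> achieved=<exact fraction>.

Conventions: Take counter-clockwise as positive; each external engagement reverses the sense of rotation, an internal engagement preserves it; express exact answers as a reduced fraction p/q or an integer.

topology: fixed-axis compound train — 2 stages, target 427/370
target = 427/370 in lowest terms: an exact hit needs N1·N3 = k·427 and N2·N4 = k·370 for one integer k, every count in [12, 96]; additionally prefer no 1:1 stage (N1 ≠ N2, N3 ≠ N4)
k = 1: no 1:1-free in-range split of k·427 and k·370 into factor pairs; take k = 2
k = 2: N1·N3 = 854 = 14·61, N2·N4 = 740 = 20·37
achieved = 14·61/(20·37) = 427/370; |achieved − target| = 0 ≤ 427/37000 ✓

N1=14 N2=20 N3=61 N4=37 achieved=427/370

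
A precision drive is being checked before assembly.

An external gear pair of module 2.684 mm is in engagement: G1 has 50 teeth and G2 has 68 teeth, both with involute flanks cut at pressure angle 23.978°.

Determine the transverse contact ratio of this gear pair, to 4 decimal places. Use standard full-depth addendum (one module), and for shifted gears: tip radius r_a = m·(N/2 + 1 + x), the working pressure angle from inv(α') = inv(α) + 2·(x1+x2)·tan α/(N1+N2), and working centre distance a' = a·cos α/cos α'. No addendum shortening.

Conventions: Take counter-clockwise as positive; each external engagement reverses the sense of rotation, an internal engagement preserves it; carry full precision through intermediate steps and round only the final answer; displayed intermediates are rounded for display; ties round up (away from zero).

topology: single-mesh involute geometry — m = 2.684, 50T/68T pair
base radii: r_b1 = 61.309375, r_b2 = 83.380750
tip radii: r_a1 = 69.784000, r_a2 = 93.940000
no profile shift: α' = α, a' = a
action lengths: √(r_a1²−r_b1²) = 33.331174, √(r_a2²−r_b2²) = 43.270938
base pitch p_b = π·m·cos α = 7.704363
CR = (33.331174 + 43.270938 − 158.356000·sin 23.97800°)/7.704363 = 1.589810
contact ratio ≈ 1.5898

1.5898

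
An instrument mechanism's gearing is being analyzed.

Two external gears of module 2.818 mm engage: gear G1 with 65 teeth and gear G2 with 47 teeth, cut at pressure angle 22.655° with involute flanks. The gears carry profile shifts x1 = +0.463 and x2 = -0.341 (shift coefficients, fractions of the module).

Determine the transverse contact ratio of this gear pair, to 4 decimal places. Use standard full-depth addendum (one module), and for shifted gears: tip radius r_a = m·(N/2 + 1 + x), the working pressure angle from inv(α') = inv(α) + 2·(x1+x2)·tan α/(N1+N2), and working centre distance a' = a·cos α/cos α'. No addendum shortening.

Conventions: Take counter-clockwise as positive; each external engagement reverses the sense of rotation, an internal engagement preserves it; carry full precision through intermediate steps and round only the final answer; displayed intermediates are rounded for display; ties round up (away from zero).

1.6207

recognized (one external pair, fixed centres): single-mesh tooth geometry, m = 2.818, N1 = 65, N2 = 47
base radii: r_b1 = 84.518383, r_b2 = 61.113293
tip radii: r_a1 = 95.707734, r_a2 = 68.080062
inv(α') = inv(22.655°) + 2·(+0.463-0.341)·tan α/(65+47) = 0.02289150  ⇒  α' = 22.94977°
a' = a·cos α / cos α' = 157.8080·cos 22.655°/cos 22.94977° = 158.149686
action lengths: √(r_a1²−r_b1²) = 44.906717, √(r_a2²−r_b2²) = 30.001005
base pitch p_b = π·m·cos α = 8.169918
CR = (44.906717 + 30.001005 − 158.149686·sin 22.94977°)/8.169918 = 1.620748
contact ratio ≈ 1.6207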